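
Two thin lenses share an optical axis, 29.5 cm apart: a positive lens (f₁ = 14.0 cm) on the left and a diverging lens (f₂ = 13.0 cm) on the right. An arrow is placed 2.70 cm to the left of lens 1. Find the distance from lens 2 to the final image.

Lens 1: 1/d_i1 = 1/f₁ − 1/d_o1 = 1/(14.0) − 1/(2.70) = -0.2989, so d_i1 = -3.345 cm.
The intermediate image is 3.345 cm to the left of lens 1 (virtual), which is 29.5 − (-3.345) = 32.84 cm to the left of lens 2, so d_o2 = +32.84 cm.
Lens 2 is diverging, so f₂ = −13.0 cm.
Lens 2: 1/d_i2 = 1/f₂ − 1/d_o2 = 1/(-13.0) − 1/(32.84) = -0.1074, so d_i2 = -9.31 cm.
The final image is virtual, 9.31 cm to the left of lens 2 (overall magnification ≈ 0.35).

9.31 cm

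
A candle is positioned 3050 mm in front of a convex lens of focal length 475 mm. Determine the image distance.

Thin-lens equation: 1/d_i = 1/f − 1/d_o = 1/(475.0) − 1/(3050) = 0.002105 − 0.0003279 = 0.001777, so d_i = 563 mm.
The image is real, inverted and reduced, on the far side of the lens.

563 mm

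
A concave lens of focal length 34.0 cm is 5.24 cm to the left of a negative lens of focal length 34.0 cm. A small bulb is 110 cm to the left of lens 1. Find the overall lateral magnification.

f₁ = −34.0 cm (diverging).
Lens 1: 1/d_i1 = 1/(-34.0) − 1/(110) = -0.03850, so d_i1 = -25.97 cm; m₁ = −d_i1/d_o1 = +0.2361.
d_o2 = 5.24 − (-25.97) = 31.21 cm.
f₂ = −34.0 cm (diverging).
Lens 2: 1/d_i2 = 1/(-34.0) − 1/(31.21) = -0.06145, so d_i2 = -16.27 cm; m₂ = −d_i2/d_o2 = +0.5214.
m = m₁·m₂ = (+0.2361)(+0.5214) = +0.123.

m = +0.123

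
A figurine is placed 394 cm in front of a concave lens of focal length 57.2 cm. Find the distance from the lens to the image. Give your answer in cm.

For a concave lens, f = -57.2 cm.
Lens equation: 1/v = 1/f − 1/u = 1/(-57.20) − 1/(394) = -0.01748 − 0.002538 = -0.02002, so v = -49.9 cm.
The image is virtual, upright and reduced, on the same side as the object.

49.9 cm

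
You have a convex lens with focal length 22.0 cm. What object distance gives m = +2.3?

12.4 cm

m = −d_i/d_o ⇒ d_i = −m·d_o.
1/f = 1/d_o + 1/d_i = 1/d_o − 1/(m·d_o) = (1 − 1/m)/d_o, so d_o = f(1 − 1/m) = (22.00)(1 − 1/(+2.3)) = 12.4 cm.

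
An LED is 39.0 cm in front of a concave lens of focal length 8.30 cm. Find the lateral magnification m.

For a concave lens, f = -8.30 cm.
1/d_i = 1/f − 1/d_o = 1/(-8.300) − 1/(39.0) = -0.1461, so d_i = -6.844 cm.
m = −d_i/d_o = −(-6.844)/(39.0) = +0.175.
The image is virtual, upright and reduced, on the same side as the object.

m = +0.175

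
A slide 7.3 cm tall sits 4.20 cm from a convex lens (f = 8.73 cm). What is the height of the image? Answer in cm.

14.1 cm

1/d_i = 1/f − 1/d_o = 1/(8.730) − 1/(4.20) = -0.1235, so d_i = -8.094 cm.
m = −d_i/d_o = +1.927.
|h_i| = |m|·h_o = 1.927 × 7.3 = 14.1 cm. The image is virtual, upright and enlarged, on the same side as the object.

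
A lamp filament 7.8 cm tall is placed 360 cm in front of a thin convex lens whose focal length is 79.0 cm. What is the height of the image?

2.19 cm

1/d_i = 1/f − 1/d_o = 1/(79.00) − 1/(360) = 0.009880, so d_i = 101.2 cm.
m = −d_i/d_o = -0.2811.
|h_i| = |m|·h_o = 0.2811 × 7.8 = 2.19 cm. The image is real, inverted and reduced, on the far side of the lens.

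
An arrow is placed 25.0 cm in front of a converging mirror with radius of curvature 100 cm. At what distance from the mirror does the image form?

50.0 cm

f = R/2 = 100/2 = 50.00 cm.
Mirror equation: 1/d_i = 1/f − 1/d_o = 1/(50.00) − 1/(25.0) = 0.02000 − 0.04000 = -0.02000, so d_i = -50.0 cm.
The image is virtual, upright and enlarged, behind the mirror.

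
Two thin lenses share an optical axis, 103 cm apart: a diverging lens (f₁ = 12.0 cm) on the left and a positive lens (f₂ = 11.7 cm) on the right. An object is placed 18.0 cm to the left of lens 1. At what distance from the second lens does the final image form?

13.1 cm

Lens 1 is diverging, so f₁ = −12.0 cm.
Lens 1: 1/d_i1 = 1/f₁ − 1/d_o1 = 1/(-12.0) − 1/(18.0) = -0.1389, so d_i1 = -7.200 cm.
The intermediate image is 7.200 cm to the left of lens 1 (virtual), which is 103 − (-7.200) = 110.2 cm to the left of lens 2, so d_o2 = +110.2 cm.
Lens 2: 1/d_i2 = 1/f₂ − 1/d_o2 = 1/(11.7) − 1/(110.2) = 0.07640, so d_i2 = 13.1 cm.
The final image is real, 13.1 cm to the right of lens 2 (overall magnification ≈ -0.048).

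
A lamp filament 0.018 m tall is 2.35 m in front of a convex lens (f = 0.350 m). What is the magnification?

m = -0.175

1/d_i = 1/f − 1/d_o = 1/(0.3500) − 1/(2.35) = 2.432, so d_i = 0.4113 m.
m = −d_i/d_o = −(0.4113)/(2.35) = -0.175.
The image is real, inverted and reduced, on the far side of the lens.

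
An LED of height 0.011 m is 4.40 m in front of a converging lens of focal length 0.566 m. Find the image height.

0.00162 m

1/d_i = 1/f − 1/d_o = 1/(0.5660) − 1/(4.40) = 1.540, so d_i = 0.6496 m.
m = −d_i/d_o = -0.1476.
|h_i| = |m|·h_o = 0.1476 × 0.011 = 0.00162 m. The image is real, inverted and reduced, on the far side of the lens.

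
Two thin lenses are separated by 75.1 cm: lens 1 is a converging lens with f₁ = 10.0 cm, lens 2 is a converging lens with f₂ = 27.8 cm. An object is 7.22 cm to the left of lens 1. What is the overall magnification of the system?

Lens 1: 1/d_i1 = 1/(10.0) − 1/(7.22) = -0.03850, so d_i1 = -25.97 cm; m₁ = −d_i1/d_o1 = +3.597.
d_o2 = 75.1 − (-25.97) = 101.1 cm.
Lens 2: 1/d_i2 = 1/(27.8) − 1/(101.1) = 0.02608, so d_i2 = 38.34 cm; m₂ = −d_i2/d_o2 = -0.3793.
m = m₁·m₂ = (+3.597)(-0.3793) = -1.36.

m = -1.36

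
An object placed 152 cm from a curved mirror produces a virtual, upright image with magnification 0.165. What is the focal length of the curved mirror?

m = −d_i/d_o ⇒ d_i = −m·d_o = −(+0.165)·(152) = -25.08 cm.
1/f = 1/d_o + 1/d_i = 1/(152) + 1/(-25.08) = -0.03329, so f = -30.0 cm.
Since f is negative, the curved mirror is convex.

f = -30.0 cm (convex)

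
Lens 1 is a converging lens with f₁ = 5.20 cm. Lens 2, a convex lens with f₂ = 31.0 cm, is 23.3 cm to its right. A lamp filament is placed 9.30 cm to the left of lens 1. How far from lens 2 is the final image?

Lens 1: 1/d_i1 = 1/f₁ − 1/d_o1 = 1/(5.20) − 1/(9.30) = 0.08478, so d_i1 = 11.80 cm.
The intermediate image is 11.80 cm to the right of lens 1, which is 23.3 − (11.80) = 11.50 cm to the left of lens 2, so d_o2 = +11.50 cm.
Lens 2: 1/d_i2 = 1/f₂ − 1/d_o2 = 1/(31.0) − 1/(11.50) = -0.05470, so d_i2 = -18.3 cm.
The final image is virtual, 18.3 cm to the left of lens 2 (overall magnification ≈ -2.0).

18.3 cm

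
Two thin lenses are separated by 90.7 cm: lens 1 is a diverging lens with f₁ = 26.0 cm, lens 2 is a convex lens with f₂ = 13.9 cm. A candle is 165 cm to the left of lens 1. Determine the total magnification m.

m = -0.0191

f₁ = −26.0 cm (diverging).
Lens 1: 1/d_i1 = 1/(-26.0) − 1/(165) = -0.04452, so d_i1 = -22.46 cm; m₁ = −d_i1/d_o1 = +0.1361.
d_o2 = 90.7 − (-22.46) = 113.2 cm.
Lens 2: 1/d_i2 = 1/(13.9) − 1/(113.2) = 0.06311, so d_i2 = 15.85 cm; m₂ = −d_i2/d_o2 = -0.1400.
m = m₁·m₂ = (+0.1361)(-0.1400) = -0.0191.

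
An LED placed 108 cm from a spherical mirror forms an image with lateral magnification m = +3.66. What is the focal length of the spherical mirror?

f = 149 cm (concave)

m = −d_i/d_o ⇒ d_i = −m·d_o = −(+3.66)·(108) = -395.3 cm.
1/f = 1/d_o + 1/d_i = 1/(108) + 1/(-395.3) = 0.006730, so f = 149 cm.
Since f is positive, the spherical mirror is concave.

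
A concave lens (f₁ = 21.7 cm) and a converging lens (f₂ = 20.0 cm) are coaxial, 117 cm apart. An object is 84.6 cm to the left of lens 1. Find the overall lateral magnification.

f₁ = −21.7 cm (diverging).
Lens 1: 1/d_i1 = 1/(-21.7) − 1/(84.6) = -0.05790, so d_i1 = -17.27 cm; m₁ = −d_i1/d_o1 = +0.2041.
d_o2 = 117 − (-17.27) = 134.3 cm.
Lens 2: 1/d_i2 = 1/(20.0) − 1/(134.3) = 0.04255, so d_i2 = 23.50 cm; m₂ = −d_i2/d_o2 = -0.1750.
m = m₁·m₂ = (+0.2041)(-0.1750) = -0.0357.

m = -0.0357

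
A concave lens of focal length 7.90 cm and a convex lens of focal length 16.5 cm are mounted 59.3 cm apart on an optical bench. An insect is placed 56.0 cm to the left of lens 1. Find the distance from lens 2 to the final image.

22.0 cm

Lens 1 is diverging, so f₁ = −7.90 cm.
Lens 1: 1/d_i1 = 1/f₁ − 1/d_o1 = 1/(-7.90) − 1/(56.0) = -0.1444, so d_i1 = -6.923 cm.
The intermediate image is 6.923 cm to the left of lens 1 (virtual), which is 59.3 − (-6.923) = 66.22 cm to the left of lens 2, so d_o2 = +66.22 cm.
Lens 2: 1/d_i2 = 1/f₂ − 1/d_o2 = 1/(16.5) − 1/(66.22) = 0.04550, so d_i2 = 22.0 cm.
The final image is real, 22.0 cm to the right of lens 2 (overall magnification ≈ -0.041).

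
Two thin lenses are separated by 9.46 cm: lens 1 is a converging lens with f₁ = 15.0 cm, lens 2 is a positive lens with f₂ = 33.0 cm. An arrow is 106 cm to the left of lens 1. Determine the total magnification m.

Lens 1: 1/d_i1 = 1/(15.0) − 1/(106) = 0.05723, so d_i1 = 17.47 cm; m₁ = −d_i1/d_o1 = -0.1648.
d_o2 = 9.46 − (17.47) = -8.010 cm (virtual object).
Lens 2: 1/d_i2 = 1/(33.0) − 1/(-8.010) = 0.1551, so d_i2 = 6.446 cm; m₂ = −d_i2/d_o2 = +0.8047.
m = m₁·m₂ = (-0.1648)(+0.8047) = -0.133.

m = -0.133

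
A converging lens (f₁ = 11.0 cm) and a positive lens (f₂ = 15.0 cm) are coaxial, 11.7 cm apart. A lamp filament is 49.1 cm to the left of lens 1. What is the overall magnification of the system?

Lens 1: 1/d_i1 = 1/(11.0) − 1/(49.1) = 0.07054, so d_i1 = 14.18 cm; m₁ = −d_i1/d_o1 = -0.2888.
d_o2 = 11.7 − (14.18) = -2.480 cm (virtual object).
Lens 2: 1/d_i2 = 1/(15.0) − 1/(-2.480) = 0.4699, so d_i2 = 2.128 cm; m₂ = −d_i2/d_o2 = +0.8581.
m = m₁·m₂ = (-0.2888)(+0.8581) = -0.248.

m = -0.248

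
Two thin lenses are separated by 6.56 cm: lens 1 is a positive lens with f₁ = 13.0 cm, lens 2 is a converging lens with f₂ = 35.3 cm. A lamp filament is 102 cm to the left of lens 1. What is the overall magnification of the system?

Lens 1: 1/d_i1 = 1/(13.0) − 1/(102) = 0.06712, so d_i1 = 14.90 cm; m₁ = −d_i1/d_o1 = -0.1461.
d_o2 = 6.56 − (14.90) = -8.340 cm (virtual object).
Lens 2: 1/d_i2 = 1/(35.3) − 1/(-8.340) = 0.1482, so d_i2 = 6.746 cm; m₂ = −d_i2/d_o2 = +0.8089.
m = m₁·m₂ = (-0.1461)(+0.8089) = -0.118.

m = -0.118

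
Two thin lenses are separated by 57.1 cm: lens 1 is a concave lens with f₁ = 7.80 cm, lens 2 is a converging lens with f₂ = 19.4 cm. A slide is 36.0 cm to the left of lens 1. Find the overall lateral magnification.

f₁ = −7.80 cm (diverging).
Lens 1: 1/d_i1 = 1/(-7.80) − 1/(36.0) = -0.1560, so d_i1 = -6.411 cm; m₁ = −d_i1/d_o1 = +0.1781.
d_o2 = 57.1 − (-6.411) = 63.51 cm.
Lens 2: 1/d_i2 = 1/(19.4) − 1/(63.51) = 0.03580, so d_i2 = 27.93 cm; m₂ = −d_i2/d_o2 = -0.4398.
m = m₁·m₂ = (+0.1781)(-0.4398) = -0.0783.

m = -0.0783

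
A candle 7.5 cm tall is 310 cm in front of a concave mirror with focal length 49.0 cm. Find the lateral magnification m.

1/d_i = 1/f − 1/d_o = 1/(49.00) − 1/(310) = 0.01718, so d_i = 58.20 cm.
m = −d_i/d_o = −(58.20)/(310) = -0.188.
The image is real, inverted and reduced, in front of the mirror.

m = -0.188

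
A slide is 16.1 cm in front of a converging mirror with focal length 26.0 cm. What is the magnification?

1/d_i = 1/f − 1/d_o = 1/(26.00) − 1/(16.1) = -0.02365, so d_i = -42.28 cm.
m = −d_i/d_o = −(-42.28)/(16.1) = +2.63.
The image is virtual, upright and enlarged, behind the mirror.

m = +2.63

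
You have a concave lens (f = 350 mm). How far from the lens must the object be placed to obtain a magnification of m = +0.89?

43.3 mm

For a concave lens, f = -350 mm.
m = −d_i/d_o ⇒ d_i = −m·d_o.
1/f = 1/d_o + 1/d_i = 1/d_o − 1/(m·d_o) = (1 − 1/m)/d_o, so d_o = f(1 − 1/m) = (-350.0)(1 − 1/(+0.89)) = 43.3 mm.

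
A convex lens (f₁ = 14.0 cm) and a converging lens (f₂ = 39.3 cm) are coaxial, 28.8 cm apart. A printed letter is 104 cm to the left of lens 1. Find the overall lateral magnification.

m = -0.229

Lens 1: 1/d_i1 = 1/(14.0) − 1/(104) = 0.06181, so d_i1 = 16.18 cm; m₁ = −d_i1/d_o1 = -0.1556.
d_o2 = 28.8 − (16.18) = 12.62 cm.
Lens 2: 1/d_i2 = 1/(39.3) − 1/(12.62) = -0.05379, so d_i2 = -18.59 cm; m₂ = −d_i2/d_o2 = +1.473.
m = m₁·m₂ = (-0.1556)(+1.473) = -0.229.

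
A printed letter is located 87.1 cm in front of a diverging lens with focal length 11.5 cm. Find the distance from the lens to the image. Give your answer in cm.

10.2 cm

For a diverging lens, f = -11.5 cm.
Lens equation: 1/v = 1/f − 1/u = 1/(-11.50) − 1/(87.1) = -0.08696 − 0.01148 = -0.09844, so v = -10.2 cm.
The image is virtual, upright and reduced, on the same side as the object.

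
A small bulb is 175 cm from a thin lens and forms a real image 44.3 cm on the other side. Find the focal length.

Real image ⇒ d_i = +44.3 cm.
1/f = 1/d_o + 1/d_i = 1/(175) + 1/(44.3) = 0.02829, so f = 35.4 cm.
Since f is positive, the thin lens is converging.

f = 35.4 cm (converging)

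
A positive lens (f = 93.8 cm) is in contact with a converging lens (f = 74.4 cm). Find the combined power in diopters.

P₁ = 1/f₁ = 1/(0.938 m) = +1.066 D; P₂ = 1/f₂ = 1/(0.744 m) = +1.344 D.
For thin lenses in contact, P = P₁ + P₂ = (+1.066) + (+1.344) = +2.41 D.

P = +2.41 D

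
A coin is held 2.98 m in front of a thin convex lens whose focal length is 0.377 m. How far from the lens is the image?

0.432 m

Thin-lens equation: 1/q = 1/f − 1/p = 1/(0.3770) − 1/(2.98) = 2.653 − 0.3356 = 2.317, so q = 0.432 m.
The image is real, inverted and reduced, on the far side of the lens.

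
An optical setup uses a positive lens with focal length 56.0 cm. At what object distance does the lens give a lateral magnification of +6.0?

46.7 cm

m = −d_i/d_o ⇒ d_i = −m·d_o.
1/f = 1/d_o + 1/d_i = 1/d_o − 1/(m·d_o) = (1 − 1/m)/d_o, so d_o = f(1 − 1/m) = (56.00)(1 − 1/(+6.0)) = 46.7 cm.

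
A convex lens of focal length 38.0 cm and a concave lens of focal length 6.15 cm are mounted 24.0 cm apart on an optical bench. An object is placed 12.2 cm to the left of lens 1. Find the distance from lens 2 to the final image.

Lens 1: 1/d_i1 = 1/f₁ − 1/d_o1 = 1/(38.0) − 1/(12.2) = -0.05565, so d_i1 = -17.97 cm.
The intermediate image is 17.97 cm to the left of lens 1 (virtual), which is 24.0 − (-17.97) = 41.97 cm to the left of lens 2, so d_o2 = +41.97 cm.
Lens 2 is diverging, so f₂ = −6.15 cm.
Lens 2: 1/d_i2 = 1/f₂ − 1/d_o2 = 1/(-6.15) − 1/(41.97) = -0.1864, so d_i2 = -5.36 cm.
The final image is virtual, 5.36 cm to the left of lens 2 (overall magnification ≈ 0.19).

5.36 cm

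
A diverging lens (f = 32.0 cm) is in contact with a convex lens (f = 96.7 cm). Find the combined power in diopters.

P₁ = 1/f₁ = 1/(-0.320 m) = -3.125 D; P₂ = 1/f₂ = 1/(0.967 m) = +1.034 D.
For thin lenses in contact, P = P₁ + P₂ = (-3.125) + (+1.034) = -2.09 D.

P = -2.09 D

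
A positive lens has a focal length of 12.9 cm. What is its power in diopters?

P = +7.75 D

f = 12.9 cm = 0.129 m.
P = 1/f = 1/(0.129 m) = +7.75 D.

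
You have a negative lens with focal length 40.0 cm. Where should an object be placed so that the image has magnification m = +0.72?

For a negative lens, f = -40.0 cm.
m = −d_i/d_o ⇒ d_i = −m·d_o.
1/f = 1/d_o + 1/d_i = 1/d_o − 1/(m·d_o) = (1 − 1/m)/d_o, so d_o = f(1 − 1/m) = (-40.00)(1 − 1/(+0.72)) = 15.6 cm.

15.6 cm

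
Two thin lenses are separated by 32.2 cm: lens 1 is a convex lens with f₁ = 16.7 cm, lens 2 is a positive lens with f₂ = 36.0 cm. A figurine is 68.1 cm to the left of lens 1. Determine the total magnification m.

Lens 1: 1/d_i1 = 1/(16.7) − 1/(68.1) = 0.04520, so d_i1 = 22.13 cm; m₁ = −d_i1/d_o1 = -0.3250.
d_o2 = 32.2 − (22.13) = 10.07 cm.
Lens 2: 1/d_i2 = 1/(36.0) − 1/(10.07) = -0.07153, so d_i2 = -13.98 cm; m₂ = −d_i2/d_o2 = +1.388.
m = m₁·m₂ = (-0.3250)(+1.388) = -0.451.

m = -0.451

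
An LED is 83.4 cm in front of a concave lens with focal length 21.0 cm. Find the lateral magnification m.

For a concave lens, f = -21.0 cm.
1/d_i = 1/f − 1/d_o = 1/(-21.00) − 1/(83.4) = -0.05961, so d_i = -16.78 cm.
m = −d_i/d_o = −(-16.78)/(83.4) = +0.201.
The image is virtual, upright and reduced, on the same side as the object.

m = +0.201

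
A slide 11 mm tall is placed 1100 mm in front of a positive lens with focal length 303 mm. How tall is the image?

4.18 mm

1/d_i = 1/f − 1/d_o = 1/(303.0) − 1/(1100) = 0.002391, so d_i = 418.2 mm.
m = −d_i/d_o = -0.3802.
|h_i| = |m|·h_o = 0.3802 × 11 = 4.18 mm. The image is real, inverted and reduced, on the far side of the lens.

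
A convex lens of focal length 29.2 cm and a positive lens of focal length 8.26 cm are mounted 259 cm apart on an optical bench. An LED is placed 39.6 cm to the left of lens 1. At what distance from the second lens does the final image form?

Lens 1: 1/d_i1 = 1/f₁ − 1/d_o1 = 1/(29.2) − 1/(39.6) = 0.008994, so d_i1 = 111.2 cm.
The intermediate image is 111.2 cm to the right of lens 1, which is 259 − (111.2) = 147.8 cm to the left of lens 2, so d_o2 = +147.8 cm.
Lens 2: 1/d_i2 = 1/f₂ − 1/d_o2 = 1/(8.26) − 1/(147.8) = 0.1143, so d_i2 = 8.75 cm.
The final image is real, 8.75 cm to the right of lens 2 (overall magnification ≈ 0.17).

8.75 cm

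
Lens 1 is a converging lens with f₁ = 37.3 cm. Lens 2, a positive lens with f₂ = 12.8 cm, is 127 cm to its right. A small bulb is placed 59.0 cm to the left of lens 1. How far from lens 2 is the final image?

25.6 cm

Lens 1: 1/d_i1 = 1/f₁ − 1/d_o1 = 1/(37.3) − 1/(59.0) = 0.009860, so d_i1 = 101.4 cm.
The intermediate image is 101.4 cm to the right of lens 1, which is 127 − (101.4) = 25.60 cm to the left of lens 2, so d_o2 = +25.60 cm.
Lens 2: 1/d_i2 = 1/f₂ − 1/d_o2 = 1/(12.8) − 1/(25.60) = 0.03906, so d_i2 = 25.6 cm.
The final image is real, 25.6 cm to the right of lens 2 (overall magnification ≈ 1.7).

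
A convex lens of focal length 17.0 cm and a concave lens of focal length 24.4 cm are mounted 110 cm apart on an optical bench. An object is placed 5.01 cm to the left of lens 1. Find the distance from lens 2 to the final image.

Lens 1: 1/d_i1 = 1/f₁ − 1/d_o1 = 1/(17.0) − 1/(5.01) = -0.1408, so d_i1 = -7.103 cm.
The intermediate image is 7.103 cm to the left of lens 1 (virtual), which is 110 − (-7.103) = 117.1 cm to the left of lens 2, so d_o2 = +117.1 cm.
Lens 2 is diverging, so f₂ = −24.4 cm.
Lens 2: 1/d_i2 = 1/f₂ − 1/d_o2 = 1/(-24.4) − 1/(117.1) = -0.04952, so d_i2 = -20.2 cm.
The final image is virtual, 20.2 cm to the left of lens 2 (overall magnification ≈ 0.24).

20.2 cm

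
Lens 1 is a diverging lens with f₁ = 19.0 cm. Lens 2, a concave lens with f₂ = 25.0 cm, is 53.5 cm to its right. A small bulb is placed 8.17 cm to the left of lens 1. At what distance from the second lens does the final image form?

17.6 cm

Lens 1 is diverging, so f₁ = −19.0 cm.
Lens 1: 1/d_i1 = 1/f₁ − 1/d_o1 = 1/(-19.0) − 1/(8.17) = -0.1750, so d_i1 = -5.713 cm.
The intermediate image is 5.713 cm to the left of lens 1 (virtual), which is 53.5 − (-5.713) = 59.21 cm to the left of lens 2, so d_o2 = +59.21 cm.
Lens 2 is diverging, so f₂ = −25.0 cm.
Lens 2: 1/d_i2 = 1/f₂ − 1/d_o2 = 1/(-25.0) − 1/(59.21) = -0.05689, so d_i2 = -17.6 cm.
The final image is virtual, 17.6 cm to the left of lens 2 (overall magnification ≈ 0.21).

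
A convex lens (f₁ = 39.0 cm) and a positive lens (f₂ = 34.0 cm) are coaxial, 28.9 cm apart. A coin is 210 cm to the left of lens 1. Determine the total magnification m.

Lens 1: 1/d_i1 = 1/(39.0) − 1/(210) = 0.02088, so d_i1 = 47.89 cm; m₁ = −d_i1/d_o1 = -0.2280.
d_o2 = 28.9 − (47.89) = -18.99 cm (virtual object).
Lens 2: 1/d_i2 = 1/(34.0) − 1/(-18.99) = 0.08207, so d_i2 = 12.18 cm; m₂ = −d_i2/d_o2 = +0.6416.
m = m₁·m₂ = (-0.2280)(+0.6416) = -0.146.

m = -0.146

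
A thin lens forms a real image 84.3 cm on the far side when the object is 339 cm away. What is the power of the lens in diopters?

d_i = +84.3 cm.
1/f = 1/d_o + 1/d_i = 1/(339) + 1/(84.3) = 0.01481 cm⁻¹.
f = 67.51 cm = 0.6751 m, so P = 1/f = +1.48 D.

P = +1.48 D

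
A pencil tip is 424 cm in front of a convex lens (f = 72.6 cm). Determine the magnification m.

m = -0.207

1/d_i = 1/f − 1/d_o = 1/(72.60) − 1/(424) = 0.01142, so d_i = 87.60 cm.
m = −d_i/d_o = −(87.60)/(424) = -0.207.
The image is real, inverted and reduced, on the far side of the lens.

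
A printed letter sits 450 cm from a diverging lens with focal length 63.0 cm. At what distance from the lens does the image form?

55.3 cm

For a diverging lens, f = -63.0 cm.
Thin-lens equation: 1/v = 1/f − 1/u = 1/(-63.00) − 1/(450) = -0.01587 − 0.002222 = -0.01810, so v = -55.3 cm.
The image is virtual, upright and reduced, on the same side as the object.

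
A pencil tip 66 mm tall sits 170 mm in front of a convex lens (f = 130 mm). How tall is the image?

1/d_i = 1/f − 1/d_o = 1/(130.0) − 1/(170) = 0.001810, so d_i = 552.5 mm.
m = −d_i/d_o = -3.250.
|h_i| = |m|·h_o = 3.250 × 66 = 214 mm. The image is real, inverted and enlarged, on the far side of the lens.

214 mm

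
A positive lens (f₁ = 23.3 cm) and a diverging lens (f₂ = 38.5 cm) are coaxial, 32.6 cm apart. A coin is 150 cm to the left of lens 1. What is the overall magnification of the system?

m = -0.163

Lens 1: 1/d_i1 = 1/(23.3) − 1/(150) = 0.03625, so d_i1 = 27.58 cm; m₁ = −d_i1/d_o1 = -0.1839.
d_o2 = 32.6 − (27.58) = 5.020 cm.
f₂ = −38.5 cm (diverging).
Lens 2: 1/d_i2 = 1/(-38.5) − 1/(5.020) = -0.2252, so d_i2 = -4.441 cm; m₂ = −d_i2/d_o2 = +0.8847.
m = m₁·m₂ = (-0.1839)(+0.8847) = -0.163.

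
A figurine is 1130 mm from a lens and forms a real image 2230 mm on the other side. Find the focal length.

Real image ⇒ d_i = +2230 mm.
1/f = 1/d_o + 1/d_i = 1/(1130) + 1/(2230) = 0.001333, so f = 750 mm.
Since f is positive, the lens is converging.

f = 750 mm (converging)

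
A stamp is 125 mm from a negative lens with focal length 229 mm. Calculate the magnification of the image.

For a negative lens, f = -229 mm.
1/d_i = 1/f − 1/d_o = 1/(-229.0) − 1/(125) = -0.01237, so d_i = -80.86 mm.
m = −d_i/d_o = −(-80.86)/(125) = +0.647.
The image is virtual, upright and reduced, on the same side as the object.

m = +0.647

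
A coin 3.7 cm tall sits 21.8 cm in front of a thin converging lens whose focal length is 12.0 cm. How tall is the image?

4.53 cm

1/d_i = 1/f − 1/d_o = 1/(12.00) − 1/(21.8) = 0.03746, so d_i = 26.69 cm.
m = −d_i/d_o = -1.224.
|h_i| = |m|·h_o = 1.224 × 3.7 = 4.53 cm. The image is real, inverted and enlarged, on the far side of the lens.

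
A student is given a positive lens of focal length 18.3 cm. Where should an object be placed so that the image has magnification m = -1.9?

27.9 cm

m = −d_i/d_o ⇒ d_i = −m·d_o.
1/f = 1/d_o + 1/d_i = 1/d_o − 1/(m·d_o) = (1 − 1/m)/d_o, so d_o = f(1 − 1/m) = (18.30)(1 − 1/(-1.9)) = 27.9 cm.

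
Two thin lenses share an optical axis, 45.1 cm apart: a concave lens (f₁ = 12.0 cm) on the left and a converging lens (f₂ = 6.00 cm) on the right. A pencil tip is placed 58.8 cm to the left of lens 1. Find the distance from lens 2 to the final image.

Lens 1 is diverging, so f₁ = −12.0 cm.
Lens 1: 1/d_i1 = 1/f₁ − 1/d_o1 = 1/(-12.0) − 1/(58.8) = -0.1003, so d_i1 = -9.966 cm.
The intermediate image is 9.966 cm to the left of lens 1 (virtual), which is 45.1 − (-9.966) = 55.07 cm to the left of lens 2, so d_o2 = +55.07 cm.
Lens 2: 1/d_i2 = 1/f₂ − 1/d_o2 = 1/(6.00) − 1/(55.07) = 0.1485, so d_i2 = 6.73 cm.
The final image is real, 6.73 cm to the right of lens 2 (overall magnification ≈ -0.021).

6.73 cm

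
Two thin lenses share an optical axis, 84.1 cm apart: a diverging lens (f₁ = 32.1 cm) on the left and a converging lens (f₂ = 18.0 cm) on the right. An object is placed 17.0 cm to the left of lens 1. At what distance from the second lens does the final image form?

Lens 1 is diverging, so f₁ = −32.1 cm.
Lens 1: 1/d_i1 = 1/f₁ − 1/d_o1 = 1/(-32.1) − 1/(17.0) = -0.08998, so d_i1 = -11.11 cm.
The intermediate image is 11.11 cm to the left of lens 1 (virtual), which is 84.1 − (-11.11) = 95.21 cm to the left of lens 2, so d_o2 = +95.21 cm.
Lens 2: 1/d_i2 = 1/f₂ − 1/d_o2 = 1/(18.0) − 1/(95.21) = 0.04505, so d_i2 = 22.2 cm.
The final image is real, 22.2 cm to the right of lens 2 (overall magnification ≈ -0.15).

22.2 cm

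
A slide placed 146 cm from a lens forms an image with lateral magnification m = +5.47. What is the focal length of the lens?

m = −d_i/d_o ⇒ d_i = −m·d_o = −(+5.47)·(146) = -798.6 cm.
1/f = 1/d_o + 1/d_i = 1/(146) + 1/(-798.6) = 0.005597, so f = 179 cm.
Since f is positive, the lens is converging.

f = 179 cm (converging)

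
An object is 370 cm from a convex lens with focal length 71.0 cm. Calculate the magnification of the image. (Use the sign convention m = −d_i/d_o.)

1/d_i = 1/f − 1/d_o = 1/(71.00) − 1/(370) = 0.01138, so d_i = 87.86 cm.
m = −d_i/d_o = −(87.86)/(370) = -0.237.
The image is real, inverted and reduced, on the far side of the lens.

m = -0.237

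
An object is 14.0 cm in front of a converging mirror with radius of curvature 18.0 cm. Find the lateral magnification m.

f = R/2 = 18.0/2 = 9.000 cm.
1/d_i = 1/f − 1/d_o = 1/(9.000) − 1/(14.0) = 0.03968, so d_i = 25.20 cm.
m = −d_i/d_o = −(25.20)/(14.0) = -1.80.
The image is real, inverted and enlarged, in front of the mirror.

m = -1.80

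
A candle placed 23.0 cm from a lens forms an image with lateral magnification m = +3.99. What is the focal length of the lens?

m = −d_i/d_o ⇒ d_i = −m·d_o = −(+3.99)·(23.0) = -91.77 cm.
1/f = 1/d_o + 1/d_i = 1/(23.0) + 1/(-91.77) = 0.03258, so f = 30.7 cm.
Since f is positive, the lens is converging.

f = 30.7 cm (converging)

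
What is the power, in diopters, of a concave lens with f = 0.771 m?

P = -1.30 D

For a concave lens, f = −0.771 m.
P = 1/f = 1/(-0.771 m) = -1.30 D.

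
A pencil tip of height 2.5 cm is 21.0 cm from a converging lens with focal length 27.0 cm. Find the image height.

11.2 cm

1/d_i = 1/f − 1/d_o = 1/(27.00) − 1/(21.0) = -0.01058, so d_i = -94.50 cm.
m = −d_i/d_o = +4.500.
|h_i| = |m|·h_o = 4.500 × 2.5 = 11.2 cm. The image is virtual, upright and enlarged, on the same side as the object.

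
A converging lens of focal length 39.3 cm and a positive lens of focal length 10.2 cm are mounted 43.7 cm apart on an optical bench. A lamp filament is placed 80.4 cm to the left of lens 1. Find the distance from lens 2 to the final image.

Lens 1: 1/d_i1 = 1/f₁ − 1/d_o1 = 1/(39.3) − 1/(80.4) = 0.01301, so d_i1 = 76.88 cm.
The intermediate image is 76.88 cm to the right of lens 1, which lies 33.18 cm to the right of lens 2 — a virtual object — so d_o2 = −33.18 cm.
Lens 2: 1/d_i2 = 1/f₂ − 1/d_o2 = 1/(10.2) − 1/(-33.18) = 0.1282, so d_i2 = 7.80 cm.
The final image is real, 7.80 cm to the right of lens 2 (overall magnification ≈ -0.22).

7.80 cm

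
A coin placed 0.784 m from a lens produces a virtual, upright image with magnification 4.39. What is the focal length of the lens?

m = −d_i/d_o ⇒ d_i = −m·d_o = −(+4.39)·(0.784) = -3.442 m.
1/f = 1/d_o + 1/d_i = 1/(0.784) + 1/(-3.442) = 0.9850, so f = 1.02 m.
Since f is positive, the lens is converging.

f = 1.02 m (converging)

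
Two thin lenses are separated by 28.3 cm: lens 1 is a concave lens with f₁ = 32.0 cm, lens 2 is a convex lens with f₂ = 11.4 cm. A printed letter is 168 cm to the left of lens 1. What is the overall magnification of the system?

f₁ = −32.0 cm (diverging).
Lens 1: 1/d_i1 = 1/(-32.0) − 1/(168) = -0.03720, so d_i1 = -26.88 cm; m₁ = −d_i1/d_o1 = +0.1600.
d_o2 = 28.3 − (-26.88) = 55.18 cm.
Lens 2: 1/d_i2 = 1/(11.4) − 1/(55.18) = 0.06960, so d_i2 = 14.37 cm; m₂ = −d_i2/d_o2 = -0.2604.
m = m₁·m₂ = (+0.1600)(-0.2604) = -0.0417.

m = -0.0417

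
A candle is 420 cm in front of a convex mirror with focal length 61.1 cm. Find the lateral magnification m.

m = +0.127

For a convex mirror, f = -61.1 cm.
1/d_i = 1/f − 1/d_o = 1/(-61.10) − 1/(420) = -0.01875, so d_i = -53.34 cm.
m = −d_i/d_o = −(-53.34)/(420) = +0.127.
The image is virtual, upright and reduced, behind the mirror.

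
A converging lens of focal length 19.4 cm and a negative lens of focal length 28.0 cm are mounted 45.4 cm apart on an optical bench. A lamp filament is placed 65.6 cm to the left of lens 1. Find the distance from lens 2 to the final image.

10.9 cm

Lens 1: 1/d_i1 = 1/f₁ − 1/d_o1 = 1/(19.4) − 1/(65.6) = 0.03630, so d_i1 = 27.55 cm.
The intermediate image is 27.55 cm to the right of lens 1, which is 45.4 − (27.55) = 17.85 cm to the left of lens 2, so d_o2 = +17.85 cm.
Lens 2 is diverging, so f₂ = −28.0 cm.
Lens 2: 1/d_i2 = 1/f₂ − 1/d_o2 = 1/(-28.0) − 1/(17.85) = -0.09174, so d_i2 = -10.9 cm.
The final image is virtual, 10.9 cm to the left of lens 2 (overall magnification ≈ -0.26).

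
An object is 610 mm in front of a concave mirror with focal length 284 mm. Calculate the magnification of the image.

m = -0.871

1/d_i = 1/f − 1/d_o = 1/(284.0) − 1/(610) = 0.001882, so d_i = 531.4 mm.
m = −d_i/d_o = −(531.4)/(610) = -0.871.
The image is real, inverted and reduced, in front of the mirror.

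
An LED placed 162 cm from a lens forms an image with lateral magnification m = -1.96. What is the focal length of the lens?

f = 107 cm (converging)

m = −d_i/d_o ⇒ d_i = −m·d_o = −(-1.96)·(162) = 317.5 cm.
1/f = 1/d_o + 1/d_i = 1/(162) + 1/(317.5) = 0.009322, so f = 107 cm.
Since f is positive, the lens is converging.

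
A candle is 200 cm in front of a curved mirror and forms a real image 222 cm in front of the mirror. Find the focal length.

f = 105 cm (concave)

Real image ⇒ d_i = +222 cm.
1/f = 1/d_o + 1/d_i = 1/(200) + 1/(222) = 0.009505, so f = 105 cm.
Since f is positive, the curved mirror is concave.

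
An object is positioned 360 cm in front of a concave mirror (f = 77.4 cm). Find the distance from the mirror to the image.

Mirror equation: 1/d_i = 1/f − 1/d_o = 1/(77.40) − 1/(360) = 0.01292 − 0.002778 = 0.01014, so d_i = 98.6 cm.
The image is real, inverted and reduced, in front of the mirror.

98.6 cm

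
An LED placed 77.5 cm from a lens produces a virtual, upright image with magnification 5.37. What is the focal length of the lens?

m = −d_i/d_o ⇒ d_i = −m·d_o = −(+5.37)·(77.5) = -416.2 cm.
1/f = 1/d_o + 1/d_i = 1/(77.5) + 1/(-416.2) = 0.01050, so f = 95.2 cm.
Since f is positive, the lens is converging.

f = 95.2 cm (converging)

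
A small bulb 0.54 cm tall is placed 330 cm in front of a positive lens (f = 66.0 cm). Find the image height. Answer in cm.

1/d_i = 1/f − 1/d_o = 1/(66.00) − 1/(330) = 0.01212, so d_i = 82.50 cm.
m = −d_i/d_o = -0.2500.
|h_i| = |m|·h_o = 0.2500 × 0.54 = 0.135 cm. The image is real, inverted and reduced, on the far side of the lens.

0.135 cm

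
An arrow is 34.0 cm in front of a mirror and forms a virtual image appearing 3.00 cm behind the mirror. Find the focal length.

f = -3.29 cm (convex)

Virtual image ⇒ d_i = −3.00 cm.
1/f = 1/d_o + 1/d_i = 1/(34.0) + 1/(-3.00) = -0.3039, so f = -3.29 cm.
Since f is negative, the mirror is convex.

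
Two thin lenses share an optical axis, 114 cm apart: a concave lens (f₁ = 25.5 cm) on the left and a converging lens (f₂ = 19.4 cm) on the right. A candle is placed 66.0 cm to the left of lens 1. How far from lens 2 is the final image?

22.7 cm

Lens 1 is diverging, so f₁ = −25.5 cm.
Lens 1: 1/d_i1 = 1/f₁ − 1/d_o1 = 1/(-25.5) − 1/(66.0) = -0.05437, so d_i1 = -18.39 cm.
The intermediate image is 18.39 cm to the left of lens 1 (virtual), which is 114 − (-18.39) = 132.4 cm to the left of lens 2, so d_o2 = +132.4 cm.
Lens 2: 1/d_i2 = 1/f₂ − 1/d_o2 = 1/(19.4) − 1/(132.4) = 0.04399, so d_i2 = 22.7 cm.
The final image is real, 22.7 cm to the right of lens 2 (overall magnification ≈ -0.048).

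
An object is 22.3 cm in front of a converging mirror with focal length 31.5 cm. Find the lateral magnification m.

1/d_i = 1/f − 1/d_o = 1/(31.50) − 1/(22.3) = -0.01310, so d_i = -76.35 cm.
m = −d_i/d_o = −(-76.35)/(22.3) = +3.42.
The image is virtual, upright and enlarged, behind the mirror.

m = +3.42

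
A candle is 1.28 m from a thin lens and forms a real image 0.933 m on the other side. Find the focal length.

f = 0.540 m (converging)

Real image ⇒ d_i = +0.933 m.
1/f = 1/d_o + 1/d_i = 1/(1.28) + 1/(0.933) = 1.853, so f = 0.540 m.
Since f is positive, the thin lens is converging.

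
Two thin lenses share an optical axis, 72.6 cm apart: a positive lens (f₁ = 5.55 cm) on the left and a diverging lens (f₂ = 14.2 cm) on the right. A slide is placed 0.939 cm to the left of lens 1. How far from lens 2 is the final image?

Lens 1: 1/d_i1 = 1/f₁ − 1/d_o1 = 1/(5.55) − 1/(0.939) = -0.8848, so d_i1 = -1.130 cm.
The intermediate image is 1.130 cm to the left of lens 1 (virtual), which is 72.6 − (-1.130) = 73.73 cm to the left of lens 2, so d_o2 = +73.73 cm.
Lens 2 is diverging, so f₂ = −14.2 cm.
Lens 2: 1/d_i2 = 1/f₂ − 1/d_o2 = 1/(-14.2) − 1/(73.73) = -0.08399, so d_i2 = -11.9 cm.
The final image is virtual, 11.9 cm to the left of lens 2 (overall magnification ≈ 0.19).

11.9 cm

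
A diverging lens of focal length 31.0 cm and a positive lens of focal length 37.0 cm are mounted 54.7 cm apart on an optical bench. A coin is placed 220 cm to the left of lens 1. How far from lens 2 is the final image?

Lens 1 is diverging, so f₁ = −31.0 cm.
Lens 1: 1/d_i1 = 1/f₁ − 1/d_o1 = 1/(-31.0) − 1/(220) = -0.03680, so d_i1 = -27.17 cm.
The intermediate image is 27.17 cm to the left of lens 1 (virtual), which is 54.7 − (-27.17) = 81.87 cm to the left of lens 2, so d_o2 = +81.87 cm.
Lens 2: 1/d_i2 = 1/f₂ − 1/d_o2 = 1/(37.0) − 1/(81.87) = 0.01481, so d_i2 = 67.5 cm.
The final image is real, 67.5 cm to the right of lens 2 (overall magnification ≈ -0.10).

67.5 cm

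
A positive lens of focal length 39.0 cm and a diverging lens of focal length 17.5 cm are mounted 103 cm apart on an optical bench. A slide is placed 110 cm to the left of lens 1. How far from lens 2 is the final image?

12.4 cm

Lens 1: 1/d_i1 = 1/f₁ − 1/d_o1 = 1/(39.0) − 1/(110) = 0.01655, so d_i1 = 60.42 cm.
The intermediate image is 60.42 cm to the right of lens 1, which is 103 − (60.42) = 42.58 cm to the left of lens 2, so d_o2 = +42.58 cm.
Lens 2 is diverging, so f₂ = −17.5 cm.
Lens 2: 1/d_i2 = 1/f₂ − 1/d_o2 = 1/(-17.5) − 1/(42.58) = -0.08063, so d_i2 = -12.4 cm.
The final image is virtual, 12.4 cm to the left of lens 2 (overall magnification ≈ -0.16).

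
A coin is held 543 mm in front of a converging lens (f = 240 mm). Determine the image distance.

430 mm

Thin-lens equation: 1/v = 1/f − 1/u = 1/(240.0) − 1/(543) = 0.004167 − 0.001842 = 0.002325, so v = 430 mm.
The image is real, inverted and reduced, on the far side of the lens.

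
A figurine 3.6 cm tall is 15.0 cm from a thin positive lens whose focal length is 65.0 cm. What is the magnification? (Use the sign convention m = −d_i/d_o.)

1/d_i = 1/f − 1/d_o = 1/(65.00) − 1/(15.0) = -0.05128, so d_i = -19.50 cm.
m = −d_i/d_o = −(-19.50)/(15.0) = +1.30.
The image is virtual, upright and enlarged, on the same side as the object.

m = +1.30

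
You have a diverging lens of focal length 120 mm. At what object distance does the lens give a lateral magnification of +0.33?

244 mm

For a diverging lens, f = -120 mm.
m = −d_i/d_o ⇒ d_i = −m·d_o.
1/f = 1/d_o + 1/d_i = 1/d_o − 1/(m·d_o) = (1 − 1/m)/d_o, so d_o = f(1 − 1/m) = (-120.0)(1 − 1/(+0.33)) = 244 mm.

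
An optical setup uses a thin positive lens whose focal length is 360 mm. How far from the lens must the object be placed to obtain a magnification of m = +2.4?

m = −d_i/d_o ⇒ d_i = −m·d_o.
1/f = 1/d_o + 1/d_i = 1/d_o − 1/(m·d_o) = (1 − 1/m)/d_o, so d_o = f(1 − 1/m) = (360.0)(1 − 1/(+2.4)) = 210 mm.

210 mm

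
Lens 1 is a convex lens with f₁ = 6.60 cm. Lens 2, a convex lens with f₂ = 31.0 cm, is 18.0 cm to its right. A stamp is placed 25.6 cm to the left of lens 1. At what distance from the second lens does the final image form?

12.9 cm

Lens 1: 1/d_i1 = 1/f₁ − 1/d_o1 = 1/(6.60) − 1/(25.6) = 0.1125, so d_i1 = 8.893 cm.
The intermediate image is 8.893 cm to the right of lens 1, which is 18.0 − (8.893) = 9.107 cm to the left of lens 2, so d_o2 = +9.107 cm.
Lens 2: 1/d_i2 = 1/f₂ − 1/d_o2 = 1/(31.0) − 1/(9.107) = -0.07755, so d_i2 = -12.9 cm.
The final image is virtual, 12.9 cm to the left of lens 2 (overall magnification ≈ -0.49).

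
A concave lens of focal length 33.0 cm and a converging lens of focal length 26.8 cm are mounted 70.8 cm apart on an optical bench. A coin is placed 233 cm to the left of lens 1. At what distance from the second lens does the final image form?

36.7 cm

Lens 1 is diverging, so f₁ = −33.0 cm.
Lens 1: 1/d_i1 = 1/f₁ − 1/d_o1 = 1/(-33.0) − 1/(233) = -0.03459, so d_i1 = -28.91 cm.
The intermediate image is 28.91 cm to the left of lens 1 (virtual), which is 70.8 − (-28.91) = 99.71 cm to the left of lens 2, so d_o2 = +99.71 cm.
Lens 2: 1/d_i2 = 1/f₂ − 1/d_o2 = 1/(26.8) − 1/(99.71) = 0.02728, so d_i2 = 36.7 cm.
The final image is real, 36.7 cm to the right of lens 2 (overall magnification ≈ -0.046).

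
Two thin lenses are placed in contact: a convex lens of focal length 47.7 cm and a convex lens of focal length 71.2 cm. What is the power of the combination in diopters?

P = +3.50 D

P₁ = 1/f₁ = 1/(0.477 m) = +2.096 D; P₂ = 1/f₂ = 1/(0.712 m) = +1.404 D.
For thin lenses in contact, P = P₁ + P₂ = (+2.096) + (+1.404) = +3.50 D.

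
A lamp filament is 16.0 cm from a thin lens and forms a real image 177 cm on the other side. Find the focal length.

Real image ⇒ d_i = +177 cm.
1/f = 1/d_o + 1/d_i = 1/(16.0) + 1/(177) = 0.06815, so f = 14.7 cm.
Since f is positive, the thin lens is converging.

f = 14.7 cm (converging)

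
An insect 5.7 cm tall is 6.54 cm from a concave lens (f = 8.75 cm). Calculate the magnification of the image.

m = +0.572

For a concave lens, f = -8.75 cm.
1/d_i = 1/f − 1/d_o = 1/(-8.750) − 1/(6.54) = -0.2672, so d_i = -3.743 cm.
m = −d_i/d_o = −(-3.743)/(6.54) = +0.572.
The image is virtual, upright and reduced, on the same side as the object.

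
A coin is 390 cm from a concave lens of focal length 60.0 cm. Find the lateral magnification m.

For a concave lens, f = -60.0 cm.
1/d_i = 1/f − 1/d_o = 1/(-60.00) − 1/(390) = -0.01923, so d_i = -52.00 cm.
m = −d_i/d_o = −(-52.00)/(390) = +0.133.
The image is virtual, upright and reduced, on the same side as the object.

m = +0.133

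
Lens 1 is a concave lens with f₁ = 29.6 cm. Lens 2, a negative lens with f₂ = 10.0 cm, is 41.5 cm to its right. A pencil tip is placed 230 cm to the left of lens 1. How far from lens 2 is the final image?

Lens 1 is diverging, so f₁ = −29.6 cm.
Lens 1: 1/d_i1 = 1/f₁ − 1/d_o1 = 1/(-29.6) − 1/(230) = -0.03813, so d_i1 = -26.22 cm.
The intermediate image is 26.22 cm to the left of lens 1 (virtual), which is 41.5 − (-26.22) = 67.72 cm to the left of lens 2, so d_o2 = +67.72 cm.
Lens 2 is diverging, so f₂ = −10.0 cm.
Lens 2: 1/d_i2 = 1/f₂ − 1/d_o2 = 1/(-10.0) − 1/(67.72) = -0.1148, so d_i2 = -8.71 cm.
The final image is virtual, 8.71 cm to the left of lens 2 (overall magnification ≈ 0.015).

8.71 cm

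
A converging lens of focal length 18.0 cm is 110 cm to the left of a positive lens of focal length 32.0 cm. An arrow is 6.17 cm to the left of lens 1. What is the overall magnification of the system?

Lens 1: 1/d_i1 = 1/(18.0) − 1/(6.17) = -0.1065, so d_i1 = -9.388 cm; m₁ = −d_i1/d_o1 = +1.522.
d_o2 = 110 − (-9.388) = 119.4 cm.
Lens 2: 1/d_i2 = 1/(32.0) − 1/(119.4) = 0.02287, so d_i2 = 43.72 cm; m₂ = −d_i2/d_o2 = -0.3661.
m = m₁·m₂ = (+1.522)(-0.3661) = -0.557.

m = -0.557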